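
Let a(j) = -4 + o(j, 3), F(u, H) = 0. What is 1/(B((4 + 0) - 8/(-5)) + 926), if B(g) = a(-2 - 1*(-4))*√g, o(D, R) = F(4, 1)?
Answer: 2315/2143466 + 2*√35/1071733 ≈ 0.0010911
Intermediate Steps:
o(D, R) = 0
a(j) = -4 (a(j) = -4 + 0 = -4)
B(g) = -4*√g
1/(B((4 + 0) - 8/(-5)) + 926) = 1/(-4*√((4 + 0) - 8/(-5)) + 926) = 1/(-4*√(4 - 8*(-⅕)) + 926) = 1/(-4*√(4 + 8/5) + 926) = 1/(-8*√35/5 + 926) = 1/(926 - 8*√35/5)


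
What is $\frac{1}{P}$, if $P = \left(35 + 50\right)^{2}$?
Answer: $\frac{1}{7225} \approx 0.00013841$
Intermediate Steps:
$P = 7225$ ($P = 85^{2} = 7225$)
$\frac{1}{P} = \frac{1}{7225}$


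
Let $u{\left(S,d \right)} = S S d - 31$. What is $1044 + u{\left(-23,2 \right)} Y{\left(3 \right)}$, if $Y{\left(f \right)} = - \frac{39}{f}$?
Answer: $-12307$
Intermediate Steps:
$u{\left(S,d \right)} = -31 + d S^{2}$ ($u{\left(S,d \right)} = S^{2} d - 31 = d S^{2} - 31 = -31 + d S^{2}$)
$1044 + u{\left(-23,2 \right)} Y{\left(3 \right)} = 1044 + \left(-31 + 2 \left(-23\right)^{2}\right) \left(- \frac{39}{3}\right) = 1044 + \left(-31 + 2 \cdot 529\right) \left(\left(-39\right) \frac{1}{3}\right) = 1044 + \left(-31 + 1058\right) \left(-13\right) = 1044 + 1027 \left(-13\right) = 1044 - 13351 = -12307$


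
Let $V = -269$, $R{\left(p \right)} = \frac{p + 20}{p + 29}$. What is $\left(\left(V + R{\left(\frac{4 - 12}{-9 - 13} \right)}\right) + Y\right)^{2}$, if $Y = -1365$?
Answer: $\frac{278317443364}{104329} \approx 2.6677 \cdot 10^{6}$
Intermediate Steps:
$R{\left(p \right)} = \frac{20 + p}{29 + p}$
$\left(\left(V + R{\left(\frac{4 - 12}{-9 - 13} \right)}\right) + Y\right)^{2} = \left(\left(-269 + \frac{20 + \frac{4 - 12}{-9 - 13}}{29 + \frac{4 - 12}{-9 - 13}}\right) - 1365\right)^{2} = \left(\left(-269 + \frac{20 - \frac{8}{-22}}{29 - \frac{8}{-22}}\right) - 1365\right)^{2} = \left(\left(-269 + \frac{20 - - \frac{4}{11}}{29 - - \frac{4}{11}}\right) - 1365\right)^{2} = \left(\left(-269 + \frac{20 + \frac{4}{11}}{29 + \frac{4}{11}}\right) - 1365\right)^{2} = \left(\left(-269 + \frac{1}{\frac{323}{11}} \cdot \frac{224}{11}\right) - 1365\right)^{2} = \left(\left(-269 + \frac{11}{323} \cdot \frac{224}{11}\right) - 1365\right)^{2} = \left(\left(-269 + \frac{224}{323}\right) - 1365\right)^{2} = \left(- \frac{86663}{323} - 1365\right)^{2} = \left(- \frac{527558}{323}\right)^{2} = \frac{278317443364}{104329}$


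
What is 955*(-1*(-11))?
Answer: 10505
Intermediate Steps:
955*(-1*(-11)) = 955*11 = 10505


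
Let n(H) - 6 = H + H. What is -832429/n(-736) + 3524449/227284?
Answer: 97182317535/166599172 ≈ 583.33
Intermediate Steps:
n(H) = 6 + 2*H (n(H) = 6 + (H + H) = 6 + 2*H)
-832429/n(-736) + 3524449/227284 = -832429/(6 + 2*(-736)) + 3524449/227284 = -832429/(6 - 1472) + 3524449*(1/227284) = -832429/(-1466) + 3524449/227284 = -832429*(-1/1466) + 3524449/227284 = 832429/1466 + 3524449/227284 = 97182317535/166599172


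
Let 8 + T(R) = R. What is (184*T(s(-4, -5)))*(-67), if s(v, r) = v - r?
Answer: 86296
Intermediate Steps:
T(R) = -8 + R
(184*T(s(-4, -5)))*(-67) = (184*(-8 + (-4 - 1*(-5))))*(-67) = (184*(-8 + (-4 + 5)))*(-67) = (184*(-8 + 1))*(-67) = (184*(-7))*(-67) = -1288*(-67) = 86296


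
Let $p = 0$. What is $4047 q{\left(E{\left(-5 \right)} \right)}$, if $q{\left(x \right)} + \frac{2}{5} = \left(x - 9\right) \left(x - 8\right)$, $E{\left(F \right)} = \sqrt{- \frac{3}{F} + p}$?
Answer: $\frac{1460967}{5} - \frac{68799 \sqrt{15}}{5} \approx 2.389 \cdot 10^{5}$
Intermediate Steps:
$E{\left(F \right)} = \sqrt{3} \sqrt{- \frac{1}{F}}$ ($E{\left(F \right)} = \sqrt{- \frac{3}{F} + 0} = \sqrt{- \frac{3}{F}} = \sqrt{3} \sqrt{- \frac{1}{F}}$)
$q{\left(x \right)} = - \frac{2}{5} + \left(-9 + x\right) \left(-8 + x\right)$ ($q{\left(x \right)} = - \frac{2}{5} + \left(x - 9\right) \left(x - 8\right) = - \frac{2}{5} + \left(-9 + x\right) \left(-8 + x\right)$)
$4047 q{\left(E{\left(-5 \right)} \right)} = 4047 \left(\frac{358}{5} + \left(\sqrt{3} \sqrt{- \frac{1}{-5}}\right)^{2} - 17 \sqrt{3} \sqrt{- \frac{1}{-5}}\right) = 4047 \left(\frac{358}{5} + \left(\sqrt{3} \sqrt{\left(-1\right) \left(- \frac{1}{5}\right)}\right)^{2} - 17 \sqrt{3} \sqrt{\left(-1\right) \left(- \frac{1}{5}\right)}\right) = 4047 \left(\frac{358}{5} + \left(\frac{\sqrt{3}}{\sqrt{5}}\right)^{2} - 17 \frac{\sqrt{3}}{\sqrt{5}}\right) = 4047 \left(\frac{358}{5} + \left(\sqrt{3} \frac{\sqrt{5}}{5}\right)^{2} - 17 \sqrt{3} \frac{\sqrt{5}}{5}\right) = 4047 \left(\frac{358}{5} + \left(\frac{\sqrt{15}}{5}\right)^{2} - 17 \frac{\sqrt{15}}{5}\right) = 4047 \left(\frac{358}{5} + \frac{3}{5} - \frac{17 \sqrt{15}}{5}\right) = 4047 \left(\frac{361}{5} - \frac{17 \sqrt{15}}{5}\right) = \frac{1460967}{5} - \frac{68799 \sqrt{15}}{5}$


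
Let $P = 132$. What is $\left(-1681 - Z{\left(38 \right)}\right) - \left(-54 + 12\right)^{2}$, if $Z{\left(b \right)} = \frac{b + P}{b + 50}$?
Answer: $- \frac{151665}{44} \approx -3446.9$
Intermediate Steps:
$Z{\left(b \right)} = \frac{132 + b}{50 + b}$ ($Z{\left(b \right)} = \frac{b + 132}{b + 50} = \frac{132 + b}{50 + b}$)
$\left(-1681 - Z{\left(38 \right)}\right) - \left(-54 + 12\right)^{2} = \left(-1681 - \frac{132 + 38}{50 + 38}\right) - \left(-54 + 12\right)^{2} = \left(-1681 - \frac{1}{88} \cdot 170\right) - \left(-42\right)^{2} = \left(-1681 - \frac{1}{88} \cdot 170\right) - 1764 = \left(-1681 - \frac{85}{44}\right) - 1764 = - \frac{74049}{44} - 1764 = - \frac{151665}{44}$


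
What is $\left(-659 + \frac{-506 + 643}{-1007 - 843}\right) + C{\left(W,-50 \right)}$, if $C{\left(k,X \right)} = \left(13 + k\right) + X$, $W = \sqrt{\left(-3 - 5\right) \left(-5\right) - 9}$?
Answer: $- \frac{1287737}{1850} + \sqrt{31} \approx -690.51$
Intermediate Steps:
$W = \sqrt{31}$ ($W = \sqrt{\left(-3 - 5\right) \left(-5\right) - 9} = \sqrt{\left(-8\right) \left(-5\right) - 9} = \sqrt{40 - 9} = \sqrt{31} \approx 5.5678$)
$C{\left(k,X \right)} = 13 + X + k$
$\left(-659 + \frac{-506 + 643}{-1007 - 843}\right) + C{\left(W,-50 \right)} = \left(-659 + \frac{-506 + 643}{-1007 - 843}\right) + \left(13 - 50 + \sqrt{31}\right) = \left(-659 + \frac{137}{-1850}\right) - \left(37 - \sqrt{31}\right) = \left(-659 + 137 \left(- \frac{1}{1850}\right)\right) - \left(37 - \sqrt{31}\right) = \left(-659 - \frac{137}{1850}\right) - \left(37 - \sqrt{31}\right) = - \frac{1219287}{1850} - \left(37 - \sqrt{31}\right) = - \frac{1287737}{1850} + \sqrt{31}$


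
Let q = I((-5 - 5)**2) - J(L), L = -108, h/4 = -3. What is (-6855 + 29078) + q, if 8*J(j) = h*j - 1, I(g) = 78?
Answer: 177113/8 ≈ 22139.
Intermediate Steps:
h = -12 (h = 4*(-3) = -12)
J(j) = -1/8 - 3*j/2 (J(j) = (-12*j - 1)/8 = (-1 - 12*j)/8 = -1/8 - 3*j/2)
q = -671/8 (q = 78 - (-1/8 - 3/2*(-108)) = 78 - (-1/8 + 162) = 78 - 1*1295/8 = 78 - 1295/8 = -671/8 ≈ -83.875)
(-6855 + 29078) + q = (-6855 + 29078) - 671/8 = 22223 - 671/8 = 177113/8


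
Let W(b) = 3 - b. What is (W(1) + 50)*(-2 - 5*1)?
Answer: -364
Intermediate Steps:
(W(1) + 50)*(-2 - 5*1) = ((3 - 1*1) + 50)*(-2 - 5*1) = ((3 - 1) + 50)*(-2 - 5) = (2 + 50)*(-7) = 52*(-7) = -364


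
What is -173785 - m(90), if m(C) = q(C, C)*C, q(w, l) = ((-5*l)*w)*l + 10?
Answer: 327875315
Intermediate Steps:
q(w, l) = 10 - 5*w*l² (q(w, l) = (-5*l*w)*l + 10 = -5*w*l² + 10 = 10 - 5*w*l²)
m(C) = C*(10 - 5*C³) (m(C) = (10 - 5*C*C²)*C = (10 - 5*C³)*C = C*(10 - 5*C³))
-173785 - m(90) = -173785 - 5*90*(2 - 1*90³) = -173785 - 5*90*(2 - 1*729000) = -173785 - 5*90*(2 - 729000) = -173785 - 5*90*(-728998) = -173785 - 1*(-328049100) = -173785 + 328049100 = 327875315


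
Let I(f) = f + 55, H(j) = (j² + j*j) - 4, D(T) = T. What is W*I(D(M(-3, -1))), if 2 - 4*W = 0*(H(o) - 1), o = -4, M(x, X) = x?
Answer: 26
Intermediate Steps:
H(j) = -4 + 2*j² (H(j) = (j² + j²) - 4 = 2*j² - 4 = -4 + 2*j²)
I(f) = 55 + f
W = ½ (W = ½ - 0*((-4 + 2*(-4)²) - 1) = ½ - 0*((-4 + 2*16) - 1) = ½ - 0*((-4 + 32) - 1) = ½ - 0*(28 - 1) = ½ - 0*27 = ½ - ¼*0 = ½ + 0 = ½ ≈ 0.50000)
W*I(D(M(-3, -1))) = (55 - 3)/2 = (½)*52 = 26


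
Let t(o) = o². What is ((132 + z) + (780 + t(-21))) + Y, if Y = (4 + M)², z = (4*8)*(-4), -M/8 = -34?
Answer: 77401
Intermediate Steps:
M = 272 (M = -8*(-34) = 272)
z = -128 (z = 32*(-4) = -128)
Y = 76176 (Y = (4 + 272)² = 276² = 76176)
((132 + z) + (780 + t(-21))) + Y = ((132 - 128) + (780 + (-21)²)) + 76176 = (4 + (780 + 441)) + 76176 = (4 + 1221) + 76176 = 1225 + 76176 = 77401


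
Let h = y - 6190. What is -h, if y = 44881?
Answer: -38691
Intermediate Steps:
h = 38691 (h = 44881 - 6190 = 38691)
-h = -1*38691 = -38691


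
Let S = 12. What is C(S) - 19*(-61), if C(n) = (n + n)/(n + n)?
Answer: 1160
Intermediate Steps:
C(n) = 1 (C(n) = (2*n)/((2*n)) = (2*n)*(1/(2*n)) = 1)
C(S) - 19*(-61) = 1 - 19*(-61) = 1 + 1159 = 1160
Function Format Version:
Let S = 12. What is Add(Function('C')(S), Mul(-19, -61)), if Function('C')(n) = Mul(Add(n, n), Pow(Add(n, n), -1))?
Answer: 1160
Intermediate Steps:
Function('C')(n) = 1 (Function('C')(n) = Mul(Mul(2, n), Pow(Mul(2, n), -1)) = Mul(Mul(2, n), Mul(Rational(1, 2), Pow(n, -1))) = 1)
Add(Function('C')(S), Mul(-19, -61)) = Add(1, Mul(-19, -61)) = Add(1, 1159) = 1160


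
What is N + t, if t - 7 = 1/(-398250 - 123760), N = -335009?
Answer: -174874394021/522010 ≈ -3.3500e+5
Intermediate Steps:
t = 3654069/522010 (t = 7 + 1/(-398250 - 123760) = 7 + 1/(-522010) = 7 - 1/522010 = 3654069/522010 ≈ 7.0000)
N + t = -335009 + 3654069/522010 = -174874394021/522010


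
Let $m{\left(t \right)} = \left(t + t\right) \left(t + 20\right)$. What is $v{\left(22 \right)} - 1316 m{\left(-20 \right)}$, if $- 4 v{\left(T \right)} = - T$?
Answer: $\frac{11}{2} \approx 5.5$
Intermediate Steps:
$m{\left(t \right)} = 2 t \left(20 + t\right)$
$v{\left(T \right)} = \frac{T}{4}$ ($v{\left(T \right)} = - \frac{\left(-1\right) T}{4} = \frac{T}{4}$)
$v{\left(22 \right)} - 1316 m{\left(-20 \right)} = \frac{1}{4} \cdot 22 - 1316 \cdot 2 \left(-20\right) \left(20 - 20\right) = \frac{11}{2} - 1316 \cdot 2 \left(-20\right) 0 = \frac{11}{2} - 0 = \frac{11}{2} + 0 = \frac{11}{2}$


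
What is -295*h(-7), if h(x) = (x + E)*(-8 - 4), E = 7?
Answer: 0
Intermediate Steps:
h(x) = -84 - 12*x (h(x) = (x + 7)*(-8 - 4) = (7 + x)*(-12) = -84 - 12*x)
-295*h(-7) = -295*(-84 - 12*(-7)) = -295*(-84 + 84) = -295*0 = 0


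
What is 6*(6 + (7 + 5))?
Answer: 108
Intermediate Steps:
6*(6 + (7 + 5)) = 6*(6 + 12) = 6*18 = 108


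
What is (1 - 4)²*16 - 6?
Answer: 138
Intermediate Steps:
(1 - 4)²*16 - 6 = (-3)²*16 - 6 = 9*16 - 6 = 144 - 6 = 138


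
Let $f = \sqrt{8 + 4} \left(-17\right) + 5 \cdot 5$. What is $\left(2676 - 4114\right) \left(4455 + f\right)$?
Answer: $-6442240 + 48892 \sqrt{3} \approx -6.3576 \cdot 10^{6}$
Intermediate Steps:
$f = 25 - 34 \sqrt{3}$ ($f = \sqrt{12} \left(-17\right) + 25 = 2 \sqrt{3} \left(-17\right) + 25 = - 34 \sqrt{3} + 25 = 25 - 34 \sqrt{3} \approx -33.89$)
$\left(2676 - 4114\right) \left(4455 + f\right) = \left(2676 - 4114\right) \left(4455 + \left(25 - 34 \sqrt{3}\right)\right) = - 1438 \left(4480 - 34 \sqrt{3}\right) = -6442240 + 48892 \sqrt{3}$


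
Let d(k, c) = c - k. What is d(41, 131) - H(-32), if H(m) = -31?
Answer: 121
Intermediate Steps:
d(41, 131) - H(-32) = (131 - 1*41) - 1*(-31) = (131 - 41) + 31 = 90 + 31 = 121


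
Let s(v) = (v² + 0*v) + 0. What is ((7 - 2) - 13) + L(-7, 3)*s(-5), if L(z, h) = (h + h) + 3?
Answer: 217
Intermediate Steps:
L(z, h) = 3 + 2*h (L(z, h) = 2*h + 3 = 3 + 2*h)
s(v) = v² (s(v) = (v² + 0) + 0 = v² + 0 = v²)
((7 - 2) - 13) + L(-7, 3)*s(-5) = ((7 - 2) - 13) + (3 + 2*3)*(-5)² = (5 - 13) + (3 + 6)*25 = -8 + 9*25 = -8 + 225 = 217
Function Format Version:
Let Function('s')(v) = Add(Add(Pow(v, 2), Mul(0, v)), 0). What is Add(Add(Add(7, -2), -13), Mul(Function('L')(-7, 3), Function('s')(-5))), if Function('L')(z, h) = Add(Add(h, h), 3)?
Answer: 217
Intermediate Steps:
Function('L')(z, h) = Add(3, Mul(2, h)) (Function('L')(z, h) = Add(Mul(2, h), 3) = Add(3, Mul(2, h)))
Function('s')(v) = Pow(v, 2) (Function('s')(v) = Add(Add(Pow(v, 2), 0), 0) = Add(Pow(v, 2), 0) = Pow(v, 2))
Add(Add(Add(7, -2), -13), Mul(Function('L')(-7, 3), Function('s')(-5))) = Add(Add(Add(7, -2), -13), Mul(Add(3, Mul(2, 3)), Pow(-5, 2))) = Add(Add(5, -13), Mul(Add(3, 6), 25)) = Add(-8, Mul(9, 25)) = Add(-8, 225) = 217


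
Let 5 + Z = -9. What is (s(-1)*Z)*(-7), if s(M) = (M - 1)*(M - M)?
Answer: 0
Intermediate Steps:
s(M) = 0 (s(M) = (-1 + M)*0 = 0)
Z = -14 (Z = -5 - 9 = -14)
(s(-1)*Z)*(-7) = (0*(-14))*(-7) = 0*(-7) = 0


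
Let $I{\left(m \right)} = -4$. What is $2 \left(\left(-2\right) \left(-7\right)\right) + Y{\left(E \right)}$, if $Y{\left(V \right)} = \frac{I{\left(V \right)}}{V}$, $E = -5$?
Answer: $\frac{144}{5} \approx 28.8$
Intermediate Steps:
$Y{\left(V \right)} = - \frac{4}{V}$
$2 \left(\left(-2\right) \left(-7\right)\right) + Y{\left(E \right)} = 2 \left(\left(-2\right) \left(-7\right)\right) - \frac{4}{-5} = 2 \cdot 14 - - \frac{4}{5} = 28 + \frac{4}{5} = \frac{144}{5}$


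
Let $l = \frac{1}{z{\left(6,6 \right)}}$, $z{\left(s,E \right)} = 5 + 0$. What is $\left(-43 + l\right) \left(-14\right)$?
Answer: $\frac{2996}{5} \approx 599.2$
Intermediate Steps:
$z{\left(s,E \right)} = 5$
$l = \frac{1}{5} \approx 0.2$
$\left(-43 + l\right) \left(-14\right) = \left(-43 + \frac{1}{5}\right) \left(-14\right) = \left(- \frac{214}{5}\right) \left(-14\right) = \frac{2996}{5}$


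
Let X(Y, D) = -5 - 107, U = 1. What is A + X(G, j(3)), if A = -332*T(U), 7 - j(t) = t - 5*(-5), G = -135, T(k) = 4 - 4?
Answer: -112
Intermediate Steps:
T(k) = 0
j(t) = -18 - t (j(t) = 7 - (t - 5*(-5)) = 7 - (t + 25) = 7 - (25 + t) = 7 + (-25 - t) = -18 - t)
X(Y, D) = -112
A = 0 (A = -332*0 = 0)
A + X(G, j(3)) = 0 - 112 = -112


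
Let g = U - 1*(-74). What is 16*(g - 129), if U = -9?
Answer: -1024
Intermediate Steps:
g = 65 (g = -9 - 1*(-74) = -9 + 74 = 65)
16*(g - 129) = 16*(65 - 129) = 16*(-64) = -1024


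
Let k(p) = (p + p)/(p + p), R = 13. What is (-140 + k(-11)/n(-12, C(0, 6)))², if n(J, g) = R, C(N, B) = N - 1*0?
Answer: 3308761/169 ≈ 19578.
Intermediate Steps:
C(N, B) = N (C(N, B) = N + 0 = N)
n(J, g) = 13
k(p) = 1 (k(p) = (2*p)/((2*p)) = (2*p)*(1/(2*p)) = 1)
(-140 + k(-11)/n(-12, C(0, 6)))² = (-140 + 1/13)² = (-1819/13)² = 3308761/169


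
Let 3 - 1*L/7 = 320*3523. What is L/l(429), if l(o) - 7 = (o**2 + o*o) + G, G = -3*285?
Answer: -1127357/52462 ≈ -21.489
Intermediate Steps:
L = -7891499 (L = 21 - 2240*3523 = 21 - 7*1127360 = 21 - 7891520 = -7891499)
G = -855
l(o) = -848 + 2*o**2 (l(o) = 7 + ((o**2 + o*o) - 855) = 7 + ((o**2 + o**2) - 855) = 7 + (2*o**2 - 855) = 7 + (-855 + 2*o**2) = -848 + 2*o**2)
L/l(429) = -7891499/(-848 + 2*429**2) = -7891499/(-848 + 2*184041) = -7891499/(-848 + 368082) = -7891499/367234 = -7891499*1/367234 = -1127357/52462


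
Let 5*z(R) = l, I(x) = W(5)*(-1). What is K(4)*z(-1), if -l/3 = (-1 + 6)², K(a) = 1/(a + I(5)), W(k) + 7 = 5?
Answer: -5/2 ≈ -2.5000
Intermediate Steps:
W(k) = -2 (W(k) = -7 + 5 = -2)
I(x) = 2 (I(x) = -2*(-1) = 2)
K(a) = 1/(2 + a) (K(a) = 1/(a + 2) = 1/(2 + a))
l = -75 (l = -3*(-1 + 6)² = -3*5² = -3*25 = -75)
z(R) = -15 (z(R) = (⅕)*(-75) = -15)
K(4)*z(-1) = -15/(2 + 4) = -15/6 = (⅙)*(-15) = -5/2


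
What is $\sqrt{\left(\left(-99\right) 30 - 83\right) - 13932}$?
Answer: $i \sqrt{16985} \approx 130.33 i$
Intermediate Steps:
$\sqrt{\left(\left(-99\right) 30 - 83\right) - 13932} = \sqrt{\left(-2970 - 83\right) - 13932} = \sqrt{-3053 - 13932} = \sqrt{-16985} = i \sqrt{16985}$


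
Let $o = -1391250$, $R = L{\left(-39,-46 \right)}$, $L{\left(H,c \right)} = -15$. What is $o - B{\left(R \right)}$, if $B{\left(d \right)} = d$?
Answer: $-1391235$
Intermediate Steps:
$R = -15$
$o - B{\left(R \right)} = -1391250 - -15 = -1391250 + 15 = -1391235$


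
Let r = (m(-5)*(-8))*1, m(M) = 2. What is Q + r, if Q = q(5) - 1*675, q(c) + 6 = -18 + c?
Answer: -710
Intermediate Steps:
q(c) = -24 + c (q(c) = -6 + (-18 + c) = -24 + c)
Q = -694 (Q = (-24 + 5) - 1*675 = -19 - 675 = -694)
r = -16 (r = (2*(-8))*1 = -16*1 = -16)
Q + r = -694 - 16 = -710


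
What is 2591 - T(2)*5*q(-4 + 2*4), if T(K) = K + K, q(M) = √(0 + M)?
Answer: 2551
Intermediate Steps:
q(M) = √M
T(K) = 2*K
2591 - T(2)*5*q(-4 + 2*4) = 2591 - (2*2)*5*√(-4 + 2*4) = 2591 - 4*5*√(-4 + 8) = 2591 - 20*√4 = 2591 - 20*2 = 2591 - 1*40 = 2591 - 40 = 2551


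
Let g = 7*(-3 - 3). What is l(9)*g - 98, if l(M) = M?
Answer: -476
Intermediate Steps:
g = -42 (g = 7*(-6) = -42)
l(9)*g - 98 = 9*(-42) - 98 = -378 - 98 = -476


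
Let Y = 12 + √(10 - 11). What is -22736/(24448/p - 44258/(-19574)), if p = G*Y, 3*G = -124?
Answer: 14168447233239985168/29317595923961137 + 1237882807841938944*I/29317595923961137 ≈ 483.27 + 42.223*I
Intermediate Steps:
G = -124/3 (G = (⅓)*(-124) = -124/3 ≈ -41.333)
Y = 12 + I (Y = 12 + √(-1) = 12 + I ≈ 12.0 + 1.0*I)
p = -496 - 124*I/3 (p = -124*(12 + I)/3 = -496 - 124*I/3 ≈ -496.0 - 41.333*I)
-22736/(24448/p - 44258/(-19574)) = -22736/(24448/(-496 - 124*I/3) - 44258/(-19574)) = -22736/(24448*(9*(-496 + 124*I/3)/2229520) - 44258*(-1/19574)) = -22736/(13752*(-496 + 124*I/3)/139345 + 22129/9787) = -22736/(22129/9787 + 13752*(-496 + 124*I/3)/139345)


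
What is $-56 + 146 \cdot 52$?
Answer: $7536$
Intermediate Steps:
$-56 + 146 \cdot 52 = -56 + 7592 = 7536$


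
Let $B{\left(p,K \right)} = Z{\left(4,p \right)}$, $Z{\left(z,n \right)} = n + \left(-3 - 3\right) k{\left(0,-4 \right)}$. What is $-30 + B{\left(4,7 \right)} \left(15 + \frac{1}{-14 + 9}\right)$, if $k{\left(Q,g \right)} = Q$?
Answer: $\frac{146}{5} \approx 29.2$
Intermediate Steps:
$Z{\left(z,n \right)} = n$ ($Z{\left(z,n \right)} = n + \left(-3 - 3\right) 0 = n - 0 = n + 0 = n$)
$B{\left(p,K \right)} = p$
$-30 + B{\left(4,7 \right)} \left(15 + \frac{1}{-14 + 9}\right) = -30 + 4 \left(15 + \frac{1}{-14 + 9}\right) = -30 + 4 \left(15 + \frac{1}{-5}\right) = -30 + 4 \left(15 - \frac{1}{5}\right) = -30 + 4 \cdot \frac{74}{5} = -30 + \frac{296}{5} = \frac{146}{5}$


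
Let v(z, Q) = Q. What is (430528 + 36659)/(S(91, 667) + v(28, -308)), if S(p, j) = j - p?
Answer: 467187/268 ≈ 1743.2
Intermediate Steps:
(430528 + 36659)/(S(91, 667) + v(28, -308)) = (430528 + 36659)/((667 - 1*91) - 308) = 467187/((667 - 91) - 308) = 467187/(576 - 308) = 467187/268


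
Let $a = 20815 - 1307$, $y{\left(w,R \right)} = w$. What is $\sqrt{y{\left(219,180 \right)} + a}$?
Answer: $\sqrt{19727} \approx 140.45$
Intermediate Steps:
$a = 19508$
$\sqrt{y{\left(219,180 \right)} + a} = \sqrt{219 + 19508} = \sqrt{19727}$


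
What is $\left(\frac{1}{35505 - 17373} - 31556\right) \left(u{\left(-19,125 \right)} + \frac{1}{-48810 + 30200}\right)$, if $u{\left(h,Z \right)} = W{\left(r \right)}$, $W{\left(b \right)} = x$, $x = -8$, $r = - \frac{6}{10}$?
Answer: $\frac{28395248875157}{112478840} \approx 2.5245 \cdot 10^{5}$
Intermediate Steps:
$r = - \frac{3}{5}$ ($r = \left(-6\right) \frac{1}{10} = - \frac{3}{5} \approx -0.6$)
$W{\left(b \right)} = -8$
$u{\left(h,Z \right)} = -8$
$\left(\frac{1}{35505 - 17373} - 31556\right) \left(u{\left(-19,125 \right)} + \frac{1}{-48810 + 30200}\right) = \left(\frac{1}{35505 - 17373} - 31556\right) \left(-8 + \frac{1}{-48810 + 30200}\right) = \left(\frac{1}{18132} - 31556\right) \left(-8 + \frac{1}{-18610}\right) = \left(\frac{1}{18132} - 31556\right) \left(-8 - \frac{1}{18610}\right) = \left(- \frac{572173391}{18132}\right) \left(- \frac{148881}{18610}\right) = \frac{28395248875157}{112478840}$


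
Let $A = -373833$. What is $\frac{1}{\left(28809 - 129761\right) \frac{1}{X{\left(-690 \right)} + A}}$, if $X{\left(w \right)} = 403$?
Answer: $\frac{186715}{50476} \approx 3.6991$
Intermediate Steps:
$\frac{1}{\left(28809 - 129761\right) \frac{1}{X{\left(-690 \right)} + A}} = \frac{1}{\left(28809 - 129761\right) \frac{1}{403 - 373833}} = \frac{1}{\left(-100952\right) \frac{1}{-373430}} = \frac{1}{\left(-100952\right) \left(- \frac{1}{373430}\right)} = \frac{1}{\frac{50476}{186715}} = \frac{186715}{50476}$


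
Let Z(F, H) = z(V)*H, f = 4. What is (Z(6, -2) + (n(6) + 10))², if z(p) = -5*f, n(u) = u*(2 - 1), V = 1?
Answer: 3136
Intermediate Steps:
n(u) = u (n(u) = u*1 = u)
z(p) = -20 (z(p) = -5*4 = -20)
Z(F, H) = -20*H
(Z(6, -2) + (n(6) + 10))² = (-20*(-2) + (6 + 10))² = (40 + 16)² = 56² = 3136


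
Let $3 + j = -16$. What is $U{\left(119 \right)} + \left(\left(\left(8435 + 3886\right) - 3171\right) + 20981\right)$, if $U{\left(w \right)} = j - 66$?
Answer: $30046$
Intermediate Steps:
$j = -19$ ($j = -3 - 16 = -19$)
$U{\left(w \right)} = -85$ ($U{\left(w \right)} = -19 - 66 = -85$)
$U{\left(119 \right)} + \left(\left(\left(8435 + 3886\right) - 3171\right) + 20981\right) = -85 + \left(\left(\left(8435 + 3886\right) - 3171\right) + 20981\right) = -85 + \left(\left(12321 - 3171\right) + 20981\right) = -85 + \left(9150 + 20981\right) = -85 + 30131 = 30046$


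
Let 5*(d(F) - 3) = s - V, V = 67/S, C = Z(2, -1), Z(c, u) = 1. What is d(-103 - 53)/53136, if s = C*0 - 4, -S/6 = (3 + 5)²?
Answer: 4291/102021120 ≈ 4.2060e-5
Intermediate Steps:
C = 1
S = -384 (S = -6*(3 + 5)² = -6*8² = -6*64 = -384)
s = -4 (s = 1*0 - 4 = 0 - 4 = -4)
V = -67/384 (V = 67/(-384) = 67*(-1/384) = -67/384 ≈ -0.17448)
d(F) = 4291/1920 (d(F) = 3 + (-4 - 1*(-67/384))/5 = 3 + (-4 + 67/384)/5 = 3 + (⅕)*(-1469/384) = 3 - 1469/1920 = 4291/1920)
d(-103 - 53)/53136 = (4291/1920)/53136 = (4291/1920)*(1/53136) = 4291/102021120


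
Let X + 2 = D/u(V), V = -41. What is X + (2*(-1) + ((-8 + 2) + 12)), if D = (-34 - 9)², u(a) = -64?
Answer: -1721/64 ≈ -26.891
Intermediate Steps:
D = 1849 (D = (-43)² = 1849)
X = -1977/64 (X = -2 + 1849/(-64) = -2 + 1849*(-1/64) = -2 - 1849/64 = -1977/64 ≈ -30.891)
X + (2*(-1) + ((-8 + 2) + 12)) = -1977/64 + (2*(-1) + ((-8 + 2) + 12)) = -1977/64 + (-2 + (-6 + 12)) = -1977/64 + (-2 + 6) = -1977/64 + 4 = -1721/64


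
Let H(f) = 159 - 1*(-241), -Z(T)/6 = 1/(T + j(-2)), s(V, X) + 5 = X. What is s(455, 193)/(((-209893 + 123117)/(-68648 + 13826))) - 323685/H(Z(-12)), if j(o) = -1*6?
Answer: -599136879/867760 ≈ -690.44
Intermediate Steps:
s(V, X) = -5 + X
j(o) = -6
Z(T) = -6/(-6 + T) (Z(T) = -6/(T - 6) = -6/(-6 + T))
H(f) = 400 (H(f) = 159 + 241 = 400)
s(455, 193)/(((-209893 + 123117)/(-68648 + 13826))) - 323685/H(Z(-12)) = (-5 + 193)/(((-209893 + 123117)/(-68648 + 13826))) - 323685/400 = 188/((-86776/(-54822))) - 323685*1/400 = 188/((-86776*(-1/54822))) - 64737/80 = 188/(43388/27411) - 64737/80 = 188*(27411/43388) - 64737/80 = 1288317/10847 - 64737/80 = -599136879/867760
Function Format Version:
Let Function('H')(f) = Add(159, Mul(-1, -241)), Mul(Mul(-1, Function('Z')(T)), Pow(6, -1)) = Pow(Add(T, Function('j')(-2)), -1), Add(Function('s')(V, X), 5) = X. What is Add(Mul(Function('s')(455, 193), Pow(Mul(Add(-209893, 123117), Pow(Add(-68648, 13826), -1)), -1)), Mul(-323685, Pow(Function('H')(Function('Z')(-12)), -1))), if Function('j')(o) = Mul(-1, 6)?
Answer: Rational(-599136879, 867760) ≈ -690.44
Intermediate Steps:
Function('s')(V, X) = Add(-5, X)
Function('j')(o) = -6
Function('Z')(T) = Mul(-6, Pow(Add(-6, T), -1)) (Function('Z')(T) = Mul(-6, Pow(Add(T, -6), -1)) = Mul(-6, Pow(Add(-6, T), -1)))
Function('H')(f) = 400 (Function('H')(f) = Add(159, 241) = 400)
Add(Mul(Function('s')(455, 193), Pow(Mul(Add(-209893, 123117), Pow(Add(-68648, 13826), -1)), -1)), Mul(-323685, Pow(Function('H')(Function('Z')(-12)), -1))) = Add(Mul(Add(-5, 193), Pow(Mul(Add(-209893, 123117), Pow(Add(-68648, 13826), -1)), -1)), Mul(-323685, Pow(400, -1))) = Add(Mul(188, Pow(Mul(-86776, Pow(-54822, -1)), -1)), Mul(-323685, Rational(1, 400))) = Add(Mul(188, Pow(Mul(-86776, Rational(-1, 54822)), -1)), Rational(-64737, 80)) = Add(Mul(188, Pow(Rational(43388, 27411), -1)), Rational(-64737, 80)) = Add(Mul(188, Rational(27411, 43388)), Rational(-64737, 80)) = Add(Rational(1288317, 10847), Rational(-64737, 80)) = Rational(-599136879, 867760)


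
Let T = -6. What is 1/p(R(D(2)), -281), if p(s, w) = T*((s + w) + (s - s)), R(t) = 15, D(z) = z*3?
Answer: 1/1596 ≈ 0.00062657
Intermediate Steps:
D(z) = 3*z
p(s, w) = -6*s - 6*w (p(s, w) = -6*((s + w) + (s - s)) = -6*((s + w) + 0) = -6*(s + w) = -6*s - 6*w)
1/p(R(D(2)), -281) = 1/(-6*15 - 6*(-281)) = 1/(-90 + 1686) = 1/1596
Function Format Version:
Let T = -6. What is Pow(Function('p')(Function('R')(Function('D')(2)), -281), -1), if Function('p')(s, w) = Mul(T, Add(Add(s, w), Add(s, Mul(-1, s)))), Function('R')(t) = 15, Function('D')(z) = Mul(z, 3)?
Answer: Rational(1, 1596) ≈ 0.00062657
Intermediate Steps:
Function('D')(z) = Mul(3, z)
Function('p')(s, w) = Add(Mul(-6, s), Mul(-6, w)) (Function('p')(s, w) = Mul(-6, Add(Add(s, w), Add(s, Mul(-1, s)))) = Mul(-6, Add(Add(s, w), 0)) = Mul(-6, Add(s, w)) = Add(Mul(-6, s), Mul(-6, w)))
Pow(Function('p')(Function('R')(Function('D')(2)), -281), -1) = Pow(Add(Mul(-6, 15), Mul(-6, -281)), -1) = Pow(Add(-90, 1686), -1) = Pow(1596, -1) = Rational(1, 1596)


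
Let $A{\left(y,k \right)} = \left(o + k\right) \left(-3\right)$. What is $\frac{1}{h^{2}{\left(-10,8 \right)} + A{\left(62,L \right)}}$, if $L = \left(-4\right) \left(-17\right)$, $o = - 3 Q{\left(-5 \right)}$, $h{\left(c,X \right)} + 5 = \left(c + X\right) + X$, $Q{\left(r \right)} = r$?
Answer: $- \frac{1}{248} \approx -0.0040323$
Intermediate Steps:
$h{\left(c,X \right)} = -5 + c + 2 X$ ($h{\left(c,X \right)} = -5 + \left(\left(c + X\right) + X\right) = -5 + \left(\left(X + c\right) + X\right) = -5 + \left(c + 2 X\right) = -5 + c + 2 X$)
$o = 15$ ($o = \left(-3\right) \left(-5\right) = 15$)
$L = 68$
$A{\left(y,k \right)} = -45 - 3 k$ ($A{\left(y,k \right)} = \left(15 + k\right) \left(-3\right) = -45 - 3 k$)
$\frac{1}{h^{2}{\left(-10,8 \right)} + A{\left(62,L \right)}} = \frac{1}{\left(-5 - 10 + 2 \cdot 8\right)^{2} - 249} = \frac{1}{\left(-5 - 10 + 16\right)^{2} - 249} = \frac{1}{1^{2} - 249} = \frac{1}{1 - 249} = \frac{1}{-248} = - \frac{1}{248}$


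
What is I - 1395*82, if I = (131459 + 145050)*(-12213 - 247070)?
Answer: -71694197437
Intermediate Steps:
I = -71694083047 (I = 276509*(-259283) = -71694083047)
I - 1395*82 = -71694083047 - 1395*82 = -71694083047 - 114390 = -71694197437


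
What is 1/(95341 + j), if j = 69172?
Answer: 1/164513 ≈ 6.0785e-6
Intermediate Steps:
1/(95341 + j) = 1/(95341 + 69172) = 1/164513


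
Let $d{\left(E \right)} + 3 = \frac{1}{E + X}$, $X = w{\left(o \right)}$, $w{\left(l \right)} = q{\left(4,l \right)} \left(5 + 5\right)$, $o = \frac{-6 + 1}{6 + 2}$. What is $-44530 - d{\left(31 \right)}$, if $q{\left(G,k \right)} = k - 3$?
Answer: $- \frac{935063}{21} \approx -44527.0$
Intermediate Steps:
$q{\left(G,k \right)} = -3 + k$ ($q{\left(G,k \right)} = k - 3 = -3 + k$)
$o = - \frac{5}{8} \approx -0.625$
$w{\left(l \right)} = -30 + 10 l$ ($w{\left(l \right)} = \left(-3 + l\right) \left(5 + 5\right) = \left(-3 + l\right) 10 = -30 + 10 l$)
$X = - \frac{145}{4}$ ($X = -30 + 10 \left(- \frac{5}{8}\right) = -30 - \frac{25}{4} = - \frac{145}{4} \approx -36.25$)
$d{\left(E \right)} = -3 + \frac{1}{- \frac{145}{4} + E}$ ($d{\left(E \right)} = -3 + \frac{1}{E - \frac{145}{4}} = -3 + \frac{1}{- \frac{145}{4} + E}$)
$-44530 - d{\left(31 \right)} = -44530 - \frac{439 - 372}{-145 + 4 \cdot 31} = -44530 - \frac{439 - 372}{-145 + 124} = -44530 - \frac{1}{-21} \cdot 67 = -44530 - \left(- \frac{1}{21}\right) 67 = -44530 - - \frac{67}{21} = -44530 + \frac{67}{21} = - \frac{935063}{21}$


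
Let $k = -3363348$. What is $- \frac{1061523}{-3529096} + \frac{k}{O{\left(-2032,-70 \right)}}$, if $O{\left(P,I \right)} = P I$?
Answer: $- \frac{183102920967}{7843415860} \approx -23.345$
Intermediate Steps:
$O{\left(P,I \right)} = I P$
$- \frac{1061523}{-3529096} + \frac{k}{O{\left(-2032,-70 \right)}} = - \frac{1061523}{-3529096} - \frac{3363348}{\left(-70\right) \left(-2032\right)} = \left(-1061523\right) \left(- \frac{1}{3529096}\right) - \frac{3363348}{142240} = \frac{1061523}{3529096} - \frac{840837}{35560} = - \frac{183102920967}{7843415860}$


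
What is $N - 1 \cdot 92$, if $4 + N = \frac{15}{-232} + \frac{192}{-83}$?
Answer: $- \frac{1894365}{19256} \approx -98.378$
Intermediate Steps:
$N = - \frac{122813}{19256}$ ($N = -4 + \left(\frac{15}{-232} + \frac{192}{-83}\right) = -4 + \left(15 \left(- \frac{1}{232}\right) + 192 \left(- \frac{1}{83}\right)\right) = -4 - \frac{45789}{19256} = - \frac{122813}{19256} \approx -6.3779$)
$N - 1 \cdot 92 = - \frac{122813}{19256} - 1 \cdot 92 = - \frac{122813}{19256} - 92 = - \frac{1894365}{19256}$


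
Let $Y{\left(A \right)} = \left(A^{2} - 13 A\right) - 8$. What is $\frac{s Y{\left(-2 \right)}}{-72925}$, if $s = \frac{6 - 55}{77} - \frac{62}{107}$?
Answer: $\frac{2862}{7802975} \approx 0.00036678$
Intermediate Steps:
$Y{\left(A \right)} = -8 + A^{2} - 13 A$
$s = - \frac{1431}{1177}$ ($s = \left(-49\right) \frac{1}{77} - \frac{62}{107} = - \frac{7}{11} - \frac{62}{107} = - \frac{1431}{1177} \approx -1.2158$)
$\frac{s Y{\left(-2 \right)}}{-72925} = \frac{\left(- \frac{1431}{1177}\right) \left(-8 + \left(-2\right)^{2} - -26\right)}{-72925} = - \frac{1431 \left(-8 + 4 + 26\right)}{1177} \left(- \frac{1}{72925}\right) = \left(- \frac{1431}{1177}\right) 22 \left(- \frac{1}{72925}\right) = \left(- \frac{2862}{107}\right) \left(- \frac{1}{72925}\right) = \frac{2862}{7802975}$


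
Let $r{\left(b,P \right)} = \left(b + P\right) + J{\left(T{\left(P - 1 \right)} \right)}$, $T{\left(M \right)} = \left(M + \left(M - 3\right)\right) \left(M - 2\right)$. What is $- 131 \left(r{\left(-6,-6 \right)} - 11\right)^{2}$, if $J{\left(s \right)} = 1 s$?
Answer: $-2213900$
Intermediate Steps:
$T{\left(M \right)} = \left(-3 + 2 M\right) \left(-2 + M\right)$ ($T{\left(M \right)} = \left(M + \left(-3 + M\right)\right) \left(-2 + M\right) = \left(-3 + 2 M\right) \left(-2 + M\right)$)
$J{\left(s \right)} = s$
$r{\left(b,P \right)} = 13 + b - 6 P + 2 \left(-1 + P\right)^{2}$ ($r{\left(b,P \right)} = \left(b + P\right) + \left(6 - 7 \left(P - 1\right) + 2 \left(P - 1\right)^{2}\right) = \left(P + b\right) + \left(6 - 7 \left(P - 1\right) + 2 \left(P - 1\right)^{2}\right) = \left(P + b\right) + \left(6 - 7 \left(-1 + P\right) + 2 \left(-1 + P\right)^{2}\right) = \left(P + b\right) + \left(6 - \left(-7 + 7 P\right) + 2 \left(-1 + P\right)^{2}\right) = \left(P + b\right) + \left(13 - 7 P + 2 \left(-1 + P\right)^{2}\right) = 13 + b - 6 P + 2 \left(-1 + P\right)^{2}$)
$- 131 \left(r{\left(-6,-6 \right)} - 11\right)^{2} = - 131 \left(\left(15 - 6 - -60 + 2 \left(-6\right)^{2}\right) - 11\right)^{2} = - 131 \left(\left(15 - 6 + 60 + 2 \cdot 36\right) - 11\right)^{2} = - 131 \left(\left(15 - 6 + 60 + 72\right) - 11\right)^{2} = - 131 \left(141 - 11\right)^{2} = - 131 \cdot 130^{2} = \left(-131\right) 16900 = -2213900$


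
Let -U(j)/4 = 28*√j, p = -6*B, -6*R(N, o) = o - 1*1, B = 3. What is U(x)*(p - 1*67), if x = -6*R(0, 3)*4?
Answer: 19040*√2 ≈ 26927.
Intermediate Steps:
R(N, o) = ⅙ - o/6 (R(N, o) = -(o - 1*1)/6 = -(o - 1)/6 = -(-1 + o)/6 = ⅙ - o/6)
p = -18 (p = -6*3 = -18)
x = 8 (x = -6*(⅙ - ⅙*3)*4 = -6*(⅙ - ½)*4 = -6*(-⅓)*4 = -(-2)*4 = -1*(-8) = 8)
U(j) = -112*√j
U(x)*(p - 1*67) = (-224*√2)*(-18 - 1*67) = (-224*√2)*(-18 - 67) = -224*√2*(-85) = 19040*√2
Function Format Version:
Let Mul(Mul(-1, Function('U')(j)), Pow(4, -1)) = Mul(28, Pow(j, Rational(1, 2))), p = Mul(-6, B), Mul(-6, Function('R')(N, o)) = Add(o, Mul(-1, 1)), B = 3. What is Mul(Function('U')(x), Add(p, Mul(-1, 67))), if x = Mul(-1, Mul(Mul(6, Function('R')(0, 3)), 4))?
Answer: Mul(19040, Pow(2, Rational(1, 2))) ≈ 26927.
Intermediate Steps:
Function('R')(N, o) = Add(Rational(1, 6), Mul(Rational(-1, 6), o)) (Function('R')(N, o) = Mul(Rational(-1, 6), Add(o, Mul(-1, 1))) = Mul(Rational(-1, 6), Add(o, -1)) = Mul(Rational(-1, 6), Add(-1, o)) = Add(Rational(1, 6), Mul(Rational(-1, 6), o)))
p = -18 (p = Mul(-6, 3) = -18)
x = 8 (x = Mul(-1, Mul(Mul(6, Add(Rational(1, 6), Mul(Rational(-1, 6), 3))), 4)) = Mul(-1, Mul(Mul(6, Add(Rational(1, 6), Rational(-1, 2))), 4)) = Mul(-1, Mul(Mul(6, Rational(-1, 3)), 4)) = Mul(-1, Mul(-2, 4)) = Mul(-1, -8) = 8)
Function('U')(j) = Mul(-112, Pow(j, Rational(1, 2))) (Function('U')(j) = Mul(-4, Mul(28, Pow(j, Rational(1, 2)))) = Mul(-112, Pow(j, Rational(1, 2))))
Mul(Function('U')(x), Add(p, Mul(-1, 67))) = Mul(Mul(-112, Pow(8, Rational(1, 2))), Add(-18, Mul(-1, 67))) = Mul(Mul(-112, Mul(2, Pow(2, Rational(1, 2)))), Add(-18, -67)) = Mul(Mul(-224, Pow(2, Rational(1, 2))), -85) = Mul(19040, Pow(2, Rational(1, 2)))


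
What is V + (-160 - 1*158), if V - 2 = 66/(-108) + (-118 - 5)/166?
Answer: -237062/747 ≈ -317.35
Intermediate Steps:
V = 484/747 (V = 2 + (66/(-108) + (-118 - 5)/166) = 2 + (66*(-1/108) - 123*1/166) = 2 + (-11/18 - 123/166) = 2 - 1010/747 = 484/747 ≈ 0.64793)
V + (-160 - 1*158) = 484/747 + (-160 - 1*158) = 484/747 + (-160 - 158) = 484/747 - 318 = -237062/747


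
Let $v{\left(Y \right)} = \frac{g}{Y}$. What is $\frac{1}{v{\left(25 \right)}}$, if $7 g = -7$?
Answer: $-25$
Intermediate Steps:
$g = -1$ ($g = \frac{1}{7} \left(-7\right) = -1$)
$v{\left(Y \right)} = - \frac{1}{Y}$
$\frac{1}{v{\left(25 \right)}} = \frac{1}{\left(-1\right) \frac{1}{25}} = \frac{1}{- \frac{1}{25}} = -25$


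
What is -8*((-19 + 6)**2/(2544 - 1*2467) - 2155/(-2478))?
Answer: -47732/1947 ≈ -24.516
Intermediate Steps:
-8*((-19 + 6)**2/(2544 - 1*2467) - 2155/(-2478)) = -8*((-13)**2/(2544 - 2467) - 2155*(-1/2478)) = -8*(169/77 + 2155/2478) = -8*11933/3894 = -47732/1947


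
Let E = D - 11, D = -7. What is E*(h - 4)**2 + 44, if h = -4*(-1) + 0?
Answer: 44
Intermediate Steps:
h = 4 (h = 4 + 0 = 4)
E = -18 (E = -7 - 11 = -18)
E*(h - 4)**2 + 44 = -18*(4 - 4)**2 + 44 = -18*0**2 + 44 = -18*0 + 44 = 0 + 44 = 44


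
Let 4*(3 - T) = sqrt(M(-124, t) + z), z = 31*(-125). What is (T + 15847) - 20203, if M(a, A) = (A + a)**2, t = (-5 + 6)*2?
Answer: -4353 - sqrt(11009)/4 ≈ -4379.2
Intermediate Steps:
t = 2 (t = 1*2 = 2)
z = -3875
T = 3 - sqrt(11009)/4 (T = 3 - sqrt((2 - 124)**2 - 3875)/4 = 3 - sqrt((-122)**2 - 3875)/4 = 3 - sqrt(14884 - 3875)/4 = 3 - sqrt(11009)/4 ≈ -23.231)
(T + 15847) - 20203 = ((3 - sqrt(11009)/4) + 15847) - 20203 = (15850 - sqrt(11009)/4) - 20203 = -4353 - sqrt(11009)/4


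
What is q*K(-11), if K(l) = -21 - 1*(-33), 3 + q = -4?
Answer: -84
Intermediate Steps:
q = -7 (q = -3 - 4 = -7)
K(l) = 12 (K(l) = -21 + 33 = 12)
q*K(-11) = -7*12 = -84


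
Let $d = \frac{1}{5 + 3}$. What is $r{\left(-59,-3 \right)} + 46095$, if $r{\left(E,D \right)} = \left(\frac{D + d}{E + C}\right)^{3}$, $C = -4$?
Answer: $\frac{5901269242247}{128024064} \approx 46095.0$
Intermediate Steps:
$d = \frac{1}{8} \approx 0.125$
$r{\left(E,D \right)} = \frac{\left(\frac{1}{8} + D\right)^{3}}{\left(-4 + E\right)^{3}}$ ($r{\left(E,D \right)} = \left(\frac{D + \frac{1}{8}}{E - 4}\right)^{3} = \left(\frac{\frac{1}{8} + D}{-4 + E}\right)^{3} = \frac{\left(\frac{1}{8} + D\right)^{3}}{\left(-4 + E\right)^{3}}$)
$r{\left(-59,-3 \right)} + 46095 = \frac{\left(1 + 8 \left(-3\right)\right)^{3}}{512 \left(-4 - 59\right)^{3}} + 46095 = \frac{\left(1 - 24\right)^{3}}{512 \left(-250047\right)} + 46095 = \frac{1}{512} \left(-23\right)^{3} \left(- \frac{1}{250047}\right) + 46095 = \frac{1}{512} \left(-12167\right) \left(- \frac{1}{250047}\right) + 46095 = \frac{12167}{128024064} + 46095 = \frac{5901269242247}{128024064}$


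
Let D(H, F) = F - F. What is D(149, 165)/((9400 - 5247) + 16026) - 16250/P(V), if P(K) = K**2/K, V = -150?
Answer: 325/3 ≈ 108.33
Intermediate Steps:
D(H, F) = 0
P(K) = K
D(149, 165)/((9400 - 5247) + 16026) - 16250/P(V) = 0/((9400 - 5247) + 16026) - 16250/(-150) = 0/(4153 + 16026) - 16250*(-1/150) = 0/20179 + 325/3 = 0*(1/20179) + 325/3 = 0 + 325/3 = 325/3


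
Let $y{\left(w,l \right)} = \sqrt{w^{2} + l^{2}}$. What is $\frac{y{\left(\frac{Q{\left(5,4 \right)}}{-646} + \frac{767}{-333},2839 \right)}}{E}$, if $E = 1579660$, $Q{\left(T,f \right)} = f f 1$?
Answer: $\frac{\sqrt{93244792913384026}}{169906649940} \approx 0.0017972$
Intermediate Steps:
$Q{\left(T,f \right)} = f^{2}$ ($Q{\left(T,f \right)} = f^{2} \cdot 1 = f^{2}$)
$y{\left(w,l \right)} = \sqrt{l^{2} + w^{2}}$
$\frac{y{\left(\frac{Q{\left(5,4 \right)}}{-646} + \frac{767}{-333},2839 \right)}}{E} = \frac{\sqrt{2839^{2} + \left(\frac{4^{2}}{-646} + \frac{767}{-333}\right)^{2}}}{1579660} = \sqrt{8059921 + \left(16 \left(- \frac{1}{646}\right) + 767 \left(- \frac{1}{333}\right)\right)^{2}} \cdot \frac{1}{1579660} = \sqrt{8059921 + \left(- \frac{8}{323} - \frac{767}{333}\right)^{2}} \cdot \frac{1}{1579660} = \sqrt{8059921 + \left(- \frac{250405}{107559}\right)^{2}} \cdot \frac{1}{1579660} = \sqrt{8059921 + \frac{62702664025}{11568938481}} \cdot \frac{1}{1579660} = \sqrt{\frac{93244792913384026}{11568938481}} \cdot \frac{1}{1579660} = \frac{\sqrt{93244792913384026}}{107559} \cdot \frac{1}{1579660} = \frac{\sqrt{93244792913384026}}{169906649940}$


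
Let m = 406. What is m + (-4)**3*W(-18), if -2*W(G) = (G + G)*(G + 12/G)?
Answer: 21910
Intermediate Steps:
W(G) = -G*(G + 12/G) (W(G) = -(G + G)*(G + 12/G)/2 = -2*G*(G + 12/G)/2 = -G*(G + 12/G))
m + (-4)**3*W(-18) = 406 + (-4)**3*(-12 - 1*(-18)**2) = 406 - 64*(-12 - 1*324) = 406 - 64*(-12 - 324) = 406 - 64*(-336) = 406 + 21504 = 21910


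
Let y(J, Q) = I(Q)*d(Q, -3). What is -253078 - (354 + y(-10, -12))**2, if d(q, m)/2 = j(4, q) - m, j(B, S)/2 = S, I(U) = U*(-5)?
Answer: -4944634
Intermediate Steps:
I(U) = -5*U
j(B, S) = 2*S
d(q, m) = -2*m + 4*q (d(q, m) = 2*(2*q - m) = 2*(-m + 2*q) = -2*m + 4*q)
y(J, Q) = -5*Q*(6 + 4*Q) (y(J, Q) = (-5*Q)*(-2*(-3) + 4*Q) = (-5*Q)*(6 + 4*Q) = -5*Q*(6 + 4*Q))
-253078 - (354 + y(-10, -12))**2 = -253078 - (354 - 10*(-12)*(3 + 2*(-12)))**2 = -253078 - (354 - 10*(-12)*(3 - 24))**2 = -253078 - (354 - 10*(-12)*(-21))**2 = -253078 - (354 - 2520)**2 = -253078 - 1*(-2166)**2 = -253078 - 1*4691556 = -253078 - 4691556 = -4944634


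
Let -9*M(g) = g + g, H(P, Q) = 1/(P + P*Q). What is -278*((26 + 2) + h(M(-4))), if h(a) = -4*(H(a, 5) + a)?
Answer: -118567/18 ≈ -6587.1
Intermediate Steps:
M(g) = -2*g/9 (M(g) = -(g + g)/9 = -2*g/9)
h(a) = -4*a - 2/(3*a) (h(a) = -4*(1/(a*(1 + 5)) + a) = -4*(1/(a*6) + a) = -4*((⅙)/a + a) = -4*(1/(6*a) + a) = -4*(a + 1/(6*a)) = -4*a - 2/(3*a))
-278*((26 + 2) + h(M(-4))) = -278*((26 + 2) + (-(-8)*(-4)/9 - 2/(3*((-2/9*(-4)))))) = -278*(28 + (-4*8/9 - 2/(3*8/9))) = -278*(28 + (-32/9 - ⅔*9/8)) = -278*(28 + (-32/9 - ¾)) = -278*(28 - 155/36) = -278*853/36 = -118567/18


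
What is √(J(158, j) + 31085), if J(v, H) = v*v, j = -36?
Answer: √56049 ≈ 236.75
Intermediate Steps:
J(v, H) = v²
√(J(158, j) + 31085) = √(158² + 31085) = √(24964 + 31085) = √56049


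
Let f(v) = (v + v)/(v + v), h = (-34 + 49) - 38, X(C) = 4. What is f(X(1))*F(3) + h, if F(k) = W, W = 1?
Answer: -22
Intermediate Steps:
F(k) = 1
h = -23 (h = 15 - 38 = -23)
f(v) = 1 (f(v) = (2*v)/((2*v)) = (2*v)*(1/(2*v)) = 1)
f(X(1))*F(3) + h = 1*1 - 23 = 1 - 23 = -22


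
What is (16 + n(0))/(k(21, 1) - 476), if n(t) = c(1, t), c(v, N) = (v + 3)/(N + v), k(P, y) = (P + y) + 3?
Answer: -20/451 ≈ -0.044346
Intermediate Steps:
k(P, y) = 3 + P + y
c(v, N) = (3 + v)/(N + v)
n(t) = 4/(1 + t) (n(t) = (3 + 1)/(t + 1) = 4/(1 + t))
(16 + n(0))/(k(21, 1) - 476) = (16 + 4/(1 + 0))/((3 + 21 + 1) - 476) = (16 + 4/1)/(25 - 476) = (16 + 4*1)/(-451) = -(16 + 4)/451 = -1/451*20 = -20/451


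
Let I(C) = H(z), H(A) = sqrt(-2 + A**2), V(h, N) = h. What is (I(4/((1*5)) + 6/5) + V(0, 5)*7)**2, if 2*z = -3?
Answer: 1/4 ≈ 0.25000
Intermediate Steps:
z = -3/2 (z = (1/2)*(-3) = -3/2 ≈ -1.5000)
I(C) = 1/2 (I(C) = sqrt(-2 + (-3/2)**2) = sqrt(-2 + 9/4) = sqrt(1/4) = 1/2)
(I(4/((1*5)) + 6/5) + V(0, 5)*7)**2 = (1/2 + 0*7)**2 = (1/2 + 0)**2 = (1/2)**2 = 1/4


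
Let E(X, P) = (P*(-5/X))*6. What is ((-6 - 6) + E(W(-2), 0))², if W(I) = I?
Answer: 144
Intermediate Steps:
E(X, P) = -30*P/X (E(X, P) = -5*P/X*6 = -30*P/X)
((-6 - 6) + E(W(-2), 0))² = ((-6 - 6) - 30*0/(-2))² = (-12 - 30*0*(-½))² = (-12 + 0)² = (-12)² = 144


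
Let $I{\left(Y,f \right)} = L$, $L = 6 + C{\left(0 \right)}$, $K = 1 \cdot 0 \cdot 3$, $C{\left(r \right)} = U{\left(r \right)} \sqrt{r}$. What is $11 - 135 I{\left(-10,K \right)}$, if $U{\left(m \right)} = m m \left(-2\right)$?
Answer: $-799$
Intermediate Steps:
$U{\left(m \right)} = - 2 m^{2}$ ($U{\left(m \right)} = m^{2} \left(-2\right) = - 2 m^{2}$)
$C{\left(r \right)} = - 2 r^{\frac{5}{2}}$ ($C{\left(r \right)} = - 2 r^{2} \sqrt{r} = - 2 r^{\frac{5}{2}}$)
$K = 0$ ($K = 0 \cdot 3 = 0$)
$L = 6$ ($L = 6 - 2 \cdot 0^{\frac{5}{2}} = 6 - 0 = 6 + 0 = 6$)
$I{\left(Y,f \right)} = 6$
$11 - 135 I{\left(-10,K \right)} = 11 - 810 = -799$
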